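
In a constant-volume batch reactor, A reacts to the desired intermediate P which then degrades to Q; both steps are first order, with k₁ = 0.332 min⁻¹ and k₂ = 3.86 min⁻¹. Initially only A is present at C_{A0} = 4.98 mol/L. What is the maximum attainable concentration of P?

For a first-order series the maximum intermediate yield is C_{P,max}/C_{A0} = (k₁/k₂)^[k₂/(k₂−k₁)].
= (0.332/3.86)^(3.86/(3.86−0.332)) = (0.08601)^(1.094) = 0.06828.
C_{P,max} = 0.06828×4.98 = 0.340 mol/L.

0.340 mol/L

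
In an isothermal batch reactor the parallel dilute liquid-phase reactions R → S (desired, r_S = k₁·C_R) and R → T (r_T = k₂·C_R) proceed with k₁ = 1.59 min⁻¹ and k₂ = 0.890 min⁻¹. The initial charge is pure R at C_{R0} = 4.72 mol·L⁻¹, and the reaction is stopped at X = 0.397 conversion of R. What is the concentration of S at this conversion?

C_R = C_{R0}(1−X) = 2.846 mol·L⁻¹.
Both paths are first order in R, so the instantaneous fraction to S is constant: dC_S/d(−C_R) = k₁/(k₁+k₂) = 0.6411.
C_S = 0.6411·(C_{R0}−C_R) = 0.6411×1.874 = 1.20 mol·L⁻¹.

1.20 mol·L⁻¹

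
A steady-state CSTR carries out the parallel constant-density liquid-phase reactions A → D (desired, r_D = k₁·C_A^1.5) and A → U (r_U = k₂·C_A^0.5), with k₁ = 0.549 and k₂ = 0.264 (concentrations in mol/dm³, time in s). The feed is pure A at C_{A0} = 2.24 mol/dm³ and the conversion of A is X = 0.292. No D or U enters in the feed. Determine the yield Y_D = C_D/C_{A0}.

0.224

Exit C_A = C_{A0}(1−X) = 2.24×0.708 = 1.586 mol/dm³.
In a CSTR the entire volume is at exit conditions, so r_D = 0.549×1.586^1.5 = 1.096 and r_U = 0.264×1.586^0.5 = 0.3325.
Fraction of consumed A going to D: r_D/(r_D+r_U) = 0.7673.
C_D = 0.7673·C_{A0}·X = 0.7673×2.24×0.292 = 0.502 mol/dm³; Y_D = C_D/C_{A0} = 0.224.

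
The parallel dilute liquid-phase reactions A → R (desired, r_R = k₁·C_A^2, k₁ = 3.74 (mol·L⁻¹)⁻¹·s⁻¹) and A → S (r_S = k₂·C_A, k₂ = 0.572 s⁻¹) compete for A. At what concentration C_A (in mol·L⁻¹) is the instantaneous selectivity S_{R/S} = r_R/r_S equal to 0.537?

0.0821 mol·L⁻¹

S_{R/S} = (k₁/k₂)·C_A ⇒ C_A = S·k₂/k₁.
= 0.537×0.572/3.74 = 0.0821 mol·L⁻¹.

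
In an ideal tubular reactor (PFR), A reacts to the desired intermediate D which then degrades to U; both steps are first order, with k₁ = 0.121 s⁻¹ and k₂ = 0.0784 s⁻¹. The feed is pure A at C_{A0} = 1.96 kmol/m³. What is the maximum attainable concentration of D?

0.882 kmol/m³

At the optimum, C_{D,max}/C_{A0} = (k₁/k₂)^[k₂/(k₂−k₁)].
= (0.121/0.0784)^(0.0784/(0.0784−0.121)) = (1.543)^(-1.840) = 0.4499.
C_{D,max} = 0.4499×1.96 = 0.882 kmol/m³.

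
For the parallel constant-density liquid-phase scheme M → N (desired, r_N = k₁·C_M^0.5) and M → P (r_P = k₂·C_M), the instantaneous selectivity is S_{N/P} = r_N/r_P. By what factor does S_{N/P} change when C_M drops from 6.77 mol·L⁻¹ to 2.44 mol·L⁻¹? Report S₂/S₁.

1.67

S_{N/P} = (k₁/k₂)·C_M^-0.5, so S₂/S₁ = (C_{M,2}/C_{M,1})^-0.5.
= (2.44/6.77)^(-0.5) = (0.3604)^(-0.5) = 1.67.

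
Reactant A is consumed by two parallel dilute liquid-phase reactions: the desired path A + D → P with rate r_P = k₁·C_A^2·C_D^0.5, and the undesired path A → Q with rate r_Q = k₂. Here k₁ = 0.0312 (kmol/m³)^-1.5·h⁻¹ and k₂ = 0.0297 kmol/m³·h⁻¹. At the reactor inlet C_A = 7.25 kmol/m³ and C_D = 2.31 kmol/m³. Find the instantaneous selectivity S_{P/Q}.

83.9

S_{P/Q} = r_P/r_Q = (k₁·C_A^2·C_D^0.5)/(k₂) = (k₁/k₂)·C_A^2·C_D^0.5.
= (0.0312×7.250^2×2.310^0.5) / (0.0297) = 2.493/0.02970 = 83.9.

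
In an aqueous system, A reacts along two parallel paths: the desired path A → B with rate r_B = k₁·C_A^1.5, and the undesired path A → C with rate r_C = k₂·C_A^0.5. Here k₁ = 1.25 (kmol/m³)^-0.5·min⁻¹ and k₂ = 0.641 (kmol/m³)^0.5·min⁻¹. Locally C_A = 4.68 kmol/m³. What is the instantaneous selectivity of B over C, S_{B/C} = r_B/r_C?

S_{B/C} = r_B/r_C = (k₁·C_A^1.5)/(k₂·C_A^0.5) = (k₁/k₂)·C_A.
= (1.25×4.680^1.5) / (0.641×4.680^0.5) = 12.66/1.387 = 9.13.

9.13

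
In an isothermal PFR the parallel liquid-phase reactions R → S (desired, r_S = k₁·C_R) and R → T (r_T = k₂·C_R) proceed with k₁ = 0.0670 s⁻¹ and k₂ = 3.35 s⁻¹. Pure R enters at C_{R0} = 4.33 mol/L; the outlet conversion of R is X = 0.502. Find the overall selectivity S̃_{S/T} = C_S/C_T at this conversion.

0.0200

C_R = C_{R0}(1−X) = 2.156 mol/L.
Both paths are first order in R, so the instantaneous fraction to S is constant: dC_S/d(−C_R) = k₁/(k₁+k₂) = 0.01961.
C_S = 0.01961·(C_{R0}−C_R) = 0.01961×2.174 = 0.0426 mol/L.
C_T = (C_{R0}−C_R)−C_S = 2.131 mol/L; S̃_{S/T} = 0.04262/2.131 = 0.0200.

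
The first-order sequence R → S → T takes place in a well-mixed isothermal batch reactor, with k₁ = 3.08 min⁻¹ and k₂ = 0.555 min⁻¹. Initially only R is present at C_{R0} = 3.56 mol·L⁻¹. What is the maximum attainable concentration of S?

2.44 mol·L⁻¹

Evaluating C_S at t_opt = ln(k₂/k₁)/(k₂−k₁) gives C_{S,max}/C_{R0} = (k₁/k₂)^[k₂/(k₂−k₁)].
= (3.08/0.555)^(0.555/(0.555−3.08)) = (5.550)^(-0.2198) = 0.6861.
C_{S,max} = 0.6861×3.56 = 2.44 mol·L⁻¹.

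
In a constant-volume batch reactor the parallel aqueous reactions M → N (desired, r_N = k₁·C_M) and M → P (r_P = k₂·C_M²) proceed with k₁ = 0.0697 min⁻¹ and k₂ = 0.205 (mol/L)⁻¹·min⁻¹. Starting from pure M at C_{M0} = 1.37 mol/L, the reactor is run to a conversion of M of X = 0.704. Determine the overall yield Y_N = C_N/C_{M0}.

C_M = C_{M0}(1−X) = 0.4055 mol/L.
Along a PFR/batch, dC_N/dC_M = −r_N/(r_N+r_P) = −k₁/(k₁+k₂·C_M).
Integrating from C_{M0} to C_M: C_N = (0.0697/0.205)·ln[(0.0697+0.205·1.37)/(0.0697+0.205·0.406)] = 0.3400·ln(0.3505/0.1528) = 0.2823 mol/L.
Y_N = C_N/C_{M0} = 0.2823/1.37 = 0.206.

0.206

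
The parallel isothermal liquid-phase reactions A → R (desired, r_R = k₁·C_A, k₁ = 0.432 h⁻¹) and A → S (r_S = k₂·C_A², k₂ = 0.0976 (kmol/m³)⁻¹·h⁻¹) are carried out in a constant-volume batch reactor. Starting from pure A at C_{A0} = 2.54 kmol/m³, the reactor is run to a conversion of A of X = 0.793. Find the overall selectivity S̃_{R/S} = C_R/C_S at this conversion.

C_A = C_{A0}(1−X) = 0.5258 kmol/m³.
Along a PFR/batch, dC_R/dC_A = −r_R/(r_R+r_S) = −k₁/(k₁+k₂·C_A).
Integrating from C_{A0} to C_A: C_R = (0.432/0.0976)·ln[(0.432+0.0976·2.54)/(0.432+0.0976·0.526)] = 4.426·ln(0.6799/0.4833) = 1.511 kmol/m³.
C_S = (C_{A0}−C_A)−C_R = 0.5036 kmol/m³; S̃_{R/S} = 1.511/0.5036 = 3.00.

3.00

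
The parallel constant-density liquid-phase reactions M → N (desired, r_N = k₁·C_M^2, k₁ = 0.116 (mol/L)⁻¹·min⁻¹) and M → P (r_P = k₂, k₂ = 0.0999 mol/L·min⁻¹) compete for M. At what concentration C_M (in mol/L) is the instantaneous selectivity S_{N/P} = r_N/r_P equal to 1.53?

1.15 mol/L

S_{N/P} = (k₁/k₂)·C_M^2 ⇒ C_M = (S·k₂/k₁)^(0.5).
= (1.53×0.0999/0.116)^(0.5) = (1.318)^(0.5) = 1.15 mol/L.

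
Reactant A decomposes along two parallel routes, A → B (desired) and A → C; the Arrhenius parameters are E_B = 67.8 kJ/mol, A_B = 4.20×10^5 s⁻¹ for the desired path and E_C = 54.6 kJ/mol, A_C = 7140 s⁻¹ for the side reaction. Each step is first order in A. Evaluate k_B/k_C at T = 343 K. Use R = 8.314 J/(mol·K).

0.574

Since both paths have the same order in A, the concentration cancels and S_{B/C} = k_B/k_C = (A_B/A_C)·exp[(E_C−E_B)/(RT)].
(E_C−E_B)/(RT) = (54.6−67.8)×10³/(8.314×343) = -13200/2852 = -4.629.
k_B/k_C = (4.20×10^5/7140)·exp(-4.629) = 58.82 × 0.009766 = 0.574.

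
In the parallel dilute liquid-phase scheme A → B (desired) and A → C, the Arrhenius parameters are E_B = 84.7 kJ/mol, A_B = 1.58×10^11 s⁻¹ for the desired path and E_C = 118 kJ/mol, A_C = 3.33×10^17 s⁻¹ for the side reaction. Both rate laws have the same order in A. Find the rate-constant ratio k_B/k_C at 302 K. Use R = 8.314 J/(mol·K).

0.273

Since both paths have the same order in A, the concentration cancels and S_{B/C} = k_B/k_C = (A_B/A_C)·exp[(E_C−E_B)/(RT)].
(E_C−E_B)/(RT) = (118−84.7)×10³/(8.314×302) = 33300/2511 = 13.26.
k_B/k_C = (1.58×10^11/3.33×10^17)·exp(13.26) = 4.745×10^-7 × 5.752×10^5 = 0.273.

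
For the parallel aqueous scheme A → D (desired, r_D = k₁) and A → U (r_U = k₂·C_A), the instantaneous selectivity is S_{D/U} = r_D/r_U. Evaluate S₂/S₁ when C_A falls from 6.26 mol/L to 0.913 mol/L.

S_{D/U} = (k₁/k₂)·C_A⁻¹, so S₂/S₁ = (C_{A,2}/C_{A,1})⁻¹.
= 6.26/0.913 = 6.86.
Selectivity toward D rises as C_A falls — low-concentration operation is favoured.

6.86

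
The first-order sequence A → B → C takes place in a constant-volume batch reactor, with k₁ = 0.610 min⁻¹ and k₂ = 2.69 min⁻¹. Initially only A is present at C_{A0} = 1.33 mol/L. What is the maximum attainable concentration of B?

At the optimum, C_{B,max}/C_{A0} = (k₁/k₂)^[k₂/(k₂−k₁)].
= (0.610/2.69)^(2.69/(2.69−0.610)) = (0.2268)^(1.293) = 0.1468.
C_{B,max} = 0.1468×1.33 = 0.195 mol/L.

0.195 mol/L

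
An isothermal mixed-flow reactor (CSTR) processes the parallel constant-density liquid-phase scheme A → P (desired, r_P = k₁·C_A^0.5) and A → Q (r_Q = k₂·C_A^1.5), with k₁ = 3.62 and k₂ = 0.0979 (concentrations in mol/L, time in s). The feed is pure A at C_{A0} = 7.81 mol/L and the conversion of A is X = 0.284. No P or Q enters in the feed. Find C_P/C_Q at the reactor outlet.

6.61

Exit C_A = C_{A0}(1−X) = 7.81×0.716 = 5.592 mol/L.
A CSTR operates uniformly at the exit composition, giving r_P = 8.560 and r_Q = 1.295 (each k·C_A^n at C_A = 5.592).
Overall selectivity = C_P/C_Q = r_Pτ/(r_Qτ) = r_P/r_Q = 6.61.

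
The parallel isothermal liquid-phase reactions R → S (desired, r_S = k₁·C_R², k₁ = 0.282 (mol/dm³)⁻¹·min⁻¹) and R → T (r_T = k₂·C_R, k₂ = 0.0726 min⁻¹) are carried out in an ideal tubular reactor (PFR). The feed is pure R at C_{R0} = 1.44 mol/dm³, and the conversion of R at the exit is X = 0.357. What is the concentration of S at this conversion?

0.421 mol/dm³

C_R = C_{R0}(1−X) = 0.9259 mol/dm³.
Along a PFR/batch, dC_T/dC_R = −r_T/(r_S+r_T) = −k₂/(k₂+k₁·C_R).
Integrating from C_{R0} to C_R: C_T = (0.0726/0.282)·ln[(0.0726+0.282·1.44)/(0.0726+0.282·0.926)] = 0.2574·ln(0.4787/0.3337) = 0.09288 mol/dm³.
Then C_S = (C_{R0}−C_R) − C_T = 0.5141 − 0.09288 = 0.4212 mol/dm³.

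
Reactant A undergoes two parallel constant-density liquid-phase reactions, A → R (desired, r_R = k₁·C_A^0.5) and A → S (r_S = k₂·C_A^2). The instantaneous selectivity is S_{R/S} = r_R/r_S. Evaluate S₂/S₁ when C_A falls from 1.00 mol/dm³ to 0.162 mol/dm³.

S_{R/S} = (k₁/k₂)·C_A^-1.5, so S₂/S₁ = (C_{A,2}/C_{A,1})^-1.5.
= (0.162/1.00)^(-1.5) = (0.1620)^(-1.5) = 15.3.
Selectivity toward R rises as C_A falls — low-concentration operation is favoured.

15.3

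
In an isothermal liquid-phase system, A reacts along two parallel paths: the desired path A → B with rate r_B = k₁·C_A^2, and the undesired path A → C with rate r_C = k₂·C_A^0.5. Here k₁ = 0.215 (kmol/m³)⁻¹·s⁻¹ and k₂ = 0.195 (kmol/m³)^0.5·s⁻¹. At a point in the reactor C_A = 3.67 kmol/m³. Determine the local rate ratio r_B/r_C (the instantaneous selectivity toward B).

S_{B/C} = r_B/r_C = (k₁·C_A^2)/(k₂·C_A^0.5) = (k₁/k₂)·C_A^1.5.
= (0.215×3.670^2) / (0.195×3.670^0.5) = 2.896/0.3736 = 7.75.

7.75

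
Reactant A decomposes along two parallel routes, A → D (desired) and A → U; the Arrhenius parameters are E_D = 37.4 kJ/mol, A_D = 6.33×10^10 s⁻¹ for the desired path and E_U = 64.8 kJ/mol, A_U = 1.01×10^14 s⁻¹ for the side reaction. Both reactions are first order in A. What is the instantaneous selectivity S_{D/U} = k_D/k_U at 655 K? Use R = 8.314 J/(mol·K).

0.0960

With equal orders, S_{D/U} = k_D/k_U = (A_D/A_U)·exp[(E_U−E_D)/(RT)].
(E_U−E_D)/(RT) = (64.8−37.4)×10³/(8.314×655) = 27400/5446 = 5.032.
k_D/k_U = (6.33×10^10/1.01×10^14)·exp(5.032) = 6.267×10^-4 × 153.2 = 0.0960.
Since E_D < E_U, lowering the temperature improves selectivity toward D.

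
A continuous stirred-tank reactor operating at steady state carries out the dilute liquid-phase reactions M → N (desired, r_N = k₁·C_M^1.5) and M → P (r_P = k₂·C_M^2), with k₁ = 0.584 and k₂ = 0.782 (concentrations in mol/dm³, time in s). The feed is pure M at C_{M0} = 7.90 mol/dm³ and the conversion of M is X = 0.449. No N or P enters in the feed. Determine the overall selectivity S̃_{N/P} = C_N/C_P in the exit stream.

0.358

Exit C_M = C_{M0}(1−X) = 7.90×0.551 = 4.353 mol/dm³.
Rates in a CSTR are evaluated at the outlet concentration: r_N = 0.584×4.353^1.5 = 5.304, r_P = 0.782×4.353^2 = 14.82.
Overall selectivity = C_N/C_P = r_Nτ/(r_Pτ) = r_N/r_P = 0.358.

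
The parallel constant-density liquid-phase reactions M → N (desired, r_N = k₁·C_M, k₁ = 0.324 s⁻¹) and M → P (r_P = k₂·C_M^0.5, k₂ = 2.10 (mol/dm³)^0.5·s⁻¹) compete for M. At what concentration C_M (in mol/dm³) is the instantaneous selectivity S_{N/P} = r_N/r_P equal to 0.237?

2.36 mol/dm³

S_{N/P} = (k₁/k₂)·C_M^0.5 ⇒ C_M = (S·k₂/k₁)^(2).
= (0.237×2.10/0.324)^(2) = (1.536)^(2) = 2.36 mol/dm³.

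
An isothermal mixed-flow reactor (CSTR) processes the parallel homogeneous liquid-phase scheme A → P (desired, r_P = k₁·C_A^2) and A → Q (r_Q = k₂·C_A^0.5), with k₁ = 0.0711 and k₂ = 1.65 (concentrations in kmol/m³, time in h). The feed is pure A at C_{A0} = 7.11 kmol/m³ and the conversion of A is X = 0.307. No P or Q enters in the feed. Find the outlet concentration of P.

Exit C_A = C_{A0}(1−X) = 7.11×0.693 = 4.927 kmol/m³.
Rates in a CSTR are evaluated at the outlet concentration: r_P = 0.0711×4.927^2 = 1.726, r_Q = 1.65×4.927^0.5 = 3.663.
Fraction of consumed A going to P: r_P/(r_P+r_Q) = 0.3203.
C_P = 0.3203·C_{A0}·X = 0.3203×7.11×0.307 = 0.699 kmol/m³.

0.699 kmol/m³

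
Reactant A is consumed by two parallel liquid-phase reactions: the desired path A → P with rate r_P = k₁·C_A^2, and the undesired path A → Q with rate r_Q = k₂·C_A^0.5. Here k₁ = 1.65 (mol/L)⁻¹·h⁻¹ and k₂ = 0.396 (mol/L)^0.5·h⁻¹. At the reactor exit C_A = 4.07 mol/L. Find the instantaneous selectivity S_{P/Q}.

S_{P/Q} = r_P/r_Q = (k₁·C_A^2)/(k₂·C_A^0.5) = (k₁/k₂)·C_A^1.5.
= (1.65×4.070^2) / (0.396×4.070^0.5) = 27.33/0.7989 = 34.2.

34.2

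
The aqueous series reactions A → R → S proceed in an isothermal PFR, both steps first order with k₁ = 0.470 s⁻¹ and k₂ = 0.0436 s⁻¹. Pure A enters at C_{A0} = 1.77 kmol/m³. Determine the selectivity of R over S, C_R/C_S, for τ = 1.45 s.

Solving the coupled first-order balances gives C_R(τ) = [k₁/(k₂−k₁)]·C_{A0}·(e^(−k₁τ) − e^(−k₂τ)).
e^(−k₁τ) = e^(−0.470×1.45) = e^(−0.6815) = 0.5059; e^(−k₂τ) = e^(−0.06322) = 0.9387.
C_R = 0.470×1.77/(0.0436−0.470) × (0.5059−0.9387) = (-1.951)×(-0.4329) = 0.8445 kmol/m³.
C_A = C_{A0}e^(−k₁τ) = 0.8954 kmol/m³, so C_S = C_{A0}−C_A−C_R = 0.03009 kmol/m³; C_R/C_S = 28.1.

28.1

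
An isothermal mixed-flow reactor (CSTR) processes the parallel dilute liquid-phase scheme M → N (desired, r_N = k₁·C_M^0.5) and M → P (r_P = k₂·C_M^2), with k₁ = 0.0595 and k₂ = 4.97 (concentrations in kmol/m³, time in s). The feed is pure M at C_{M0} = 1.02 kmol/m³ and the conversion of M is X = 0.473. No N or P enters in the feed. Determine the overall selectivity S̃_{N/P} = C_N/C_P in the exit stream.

0.0304

Exit C_M = C_{M0}(1−X) = 1.02×0.527 = 0.5375 kmol/m³.
A CSTR operates uniformly at the exit composition, giving r_N = 0.04362 and r_P = 1.436 (each k·C_M^n at C_M = 0.5375).
Overall selectivity = C_N/C_P = r_Nτ/(r_Pτ) = r_N/r_P = 0.0304.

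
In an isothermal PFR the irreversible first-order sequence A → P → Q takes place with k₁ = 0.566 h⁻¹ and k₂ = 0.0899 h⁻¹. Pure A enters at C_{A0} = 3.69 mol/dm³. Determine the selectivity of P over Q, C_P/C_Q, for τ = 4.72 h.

2.96

For first-order series with pure A initially, C_P(τ) = k₁C_{A0}/(k₂−k₁)·(e^(−k₁τ) − e^(−k₂τ)).
e^(−k₁τ) = e^(−0.566×4.72) = e^(−2.672) = 0.06915; e^(−k₂τ) = e^(−0.4243) = 0.6542.
C_P = 0.566×3.69/(0.0899−0.566) × (0.06915−0.6542) = (-4.387)×(-0.5851) = 2.567 mol/dm³.
C_A = C_{A0}e^(−k₁τ) = 0.2552 mol/dm³, so C_Q = C_{A0}−C_A−C_P = 0.8683 mol/dm³; C_P/C_Q = 2.96.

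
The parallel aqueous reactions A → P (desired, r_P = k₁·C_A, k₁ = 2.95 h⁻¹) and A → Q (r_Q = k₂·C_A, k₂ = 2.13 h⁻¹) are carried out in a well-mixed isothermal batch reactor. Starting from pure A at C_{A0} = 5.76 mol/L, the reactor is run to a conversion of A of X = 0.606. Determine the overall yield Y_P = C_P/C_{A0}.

C_A = C_{A0}(1−X) = 2.269 mol/L.
Both paths are first order in A, so the instantaneous fraction to P is constant: dC_P/d(−C_A) = k₁/(k₁+k₂) = 0.5807.
C_P = 0.5807·(C_{A0}−C_A) = 0.5807×3.491 = 2.03 mol/L.
Y_P = C_P/C_{A0} = 2.027/5.76 = 0.352.

0.352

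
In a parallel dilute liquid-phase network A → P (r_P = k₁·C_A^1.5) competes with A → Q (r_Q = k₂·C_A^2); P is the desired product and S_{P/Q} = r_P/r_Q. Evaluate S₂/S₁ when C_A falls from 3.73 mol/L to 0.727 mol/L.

S_{P/Q} = (k₁/k₂)·C_A^-0.5, so S₂/S₁ = (C_{A,2}/C_{A,1})^-0.5.
= (0.727/3.73)^(-0.5) = (0.1949)^(-0.5) = 2.27.

2.27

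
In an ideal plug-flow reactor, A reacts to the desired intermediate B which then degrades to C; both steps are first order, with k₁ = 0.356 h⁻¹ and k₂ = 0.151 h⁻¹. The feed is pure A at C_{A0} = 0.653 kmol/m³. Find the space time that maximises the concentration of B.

4.18 h

For first-order series the maximum of C_B occurs at τ_opt = ln(k₂/k₁)/(k₂−k₁).
= ln(0.151/0.356)/(0.151−0.356) = ln(0.4242)/-0.2050 = -0.8577/-0.2050 = 4.18 h.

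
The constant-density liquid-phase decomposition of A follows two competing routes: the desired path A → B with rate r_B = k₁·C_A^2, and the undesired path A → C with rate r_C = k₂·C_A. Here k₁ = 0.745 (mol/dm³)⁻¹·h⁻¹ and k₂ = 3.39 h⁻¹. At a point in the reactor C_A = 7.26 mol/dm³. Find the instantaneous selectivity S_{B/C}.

1.60

S_{B/C} = r_B/r_C = (k₁·C_A^2)/(k₂·C_A) = (k₁/k₂)·C_A.
= (0.745×7.260^2) / (3.39×7.260) = 39.27/24.61 = 1.60.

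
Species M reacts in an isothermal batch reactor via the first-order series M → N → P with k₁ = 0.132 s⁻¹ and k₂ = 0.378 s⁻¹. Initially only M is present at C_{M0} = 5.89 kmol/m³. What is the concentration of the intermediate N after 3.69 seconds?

1.16 kmol/m³

For first-order series with pure M initially, C_N(t) = k₁C_{M0}/(k₂−k₁)·(e^(−k₁t) − e^(−k₂t)).
e^(−k₁t) = e^(−0.132×3.69) = e^(−0.4871) = 0.6144; e^(−k₂t) = e^(−1.395) = 0.2479.
C_N = 0.132×5.89/(0.378−0.132) × (0.6144−0.2479) = 3.160×0.3665 = 1.158 kmol/m³.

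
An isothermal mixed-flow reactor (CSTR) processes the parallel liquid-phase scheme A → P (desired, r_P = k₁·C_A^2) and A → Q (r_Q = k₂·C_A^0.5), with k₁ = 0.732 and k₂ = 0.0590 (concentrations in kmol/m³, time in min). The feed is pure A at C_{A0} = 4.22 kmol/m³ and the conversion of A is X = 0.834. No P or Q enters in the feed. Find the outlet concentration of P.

Exit C_A = C_{A0}(1−X) = 4.22×0.166 = 0.7005 kmol/m³.
Rates in a CSTR are evaluated at the outlet concentration: r_P = 0.732×0.7005^2 = 0.3592, r_Q = 0.0590×0.7005^0.5 = 0.04938.
Fraction of consumed A going to P: r_P/(r_P+r_Q) = 0.8791.
C_P = 0.8791·C_{A0}·X = 0.8791×4.22×0.834 = 3.09 kmol/m³.

3.09 kmol/m³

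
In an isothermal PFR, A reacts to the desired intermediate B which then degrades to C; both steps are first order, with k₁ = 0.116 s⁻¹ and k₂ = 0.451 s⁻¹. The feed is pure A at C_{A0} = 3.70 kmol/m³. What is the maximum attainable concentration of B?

0.595 kmol/m³

Evaluating C_B at τ_opt = ln(k₂/k₁)/(k₂−k₁) gives C_{B,max}/C_{A0} = (k₁/k₂)^[k₂/(k₂−k₁)].
= (0.116/0.451)^(0.451/(0.451−0.116)) = (0.2572)^(1.346) = 0.1607.
C_{B,max} = 0.1607×3.70 = 0.595 kmol/m³.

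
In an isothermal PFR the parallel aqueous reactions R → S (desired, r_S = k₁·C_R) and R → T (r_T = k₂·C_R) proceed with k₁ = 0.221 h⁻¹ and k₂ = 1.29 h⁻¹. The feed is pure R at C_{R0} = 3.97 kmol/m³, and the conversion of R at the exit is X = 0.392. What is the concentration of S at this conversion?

C_R = C_{R0}(1−X) = 2.414 kmol/m³.
Both paths are first order in R, so the instantaneous fraction to S is constant: dC_S/d(−C_R) = k₁/(k₁+k₂) = 0.1463.
C_S = 0.1463·(C_{R0}−C_R) = 0.1463×1.556 = 0.228 kmol/m³.

0.228 kmol/m³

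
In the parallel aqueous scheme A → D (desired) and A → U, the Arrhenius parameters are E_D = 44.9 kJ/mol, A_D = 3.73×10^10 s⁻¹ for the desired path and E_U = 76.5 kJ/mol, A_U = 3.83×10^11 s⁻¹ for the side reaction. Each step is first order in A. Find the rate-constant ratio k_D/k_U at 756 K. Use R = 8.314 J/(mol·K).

Since both paths have the same order in A, the concentration cancels and S_{D/U} = k_D/k_U = (A_D/A_U)·exp[(E_U−E_D)/(RT)].
(E_U−E_D)/(RT) = (76.5−44.9)×10³/(8.314×756) = 31600/6285 = 5.028.
k_D/k_U = (3.73×10^10/3.83×10^11)·exp(5.028) = 0.09739 × 152.6 = 14.9.
Since E_D < E_U, lowering the temperature improves selectivity toward D.

14.9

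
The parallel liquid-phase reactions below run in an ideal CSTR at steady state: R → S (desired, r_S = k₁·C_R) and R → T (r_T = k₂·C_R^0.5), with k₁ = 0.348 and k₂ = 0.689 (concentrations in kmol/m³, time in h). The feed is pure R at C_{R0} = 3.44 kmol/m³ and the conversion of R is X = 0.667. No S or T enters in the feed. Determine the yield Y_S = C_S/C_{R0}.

0.234

Exit C_R = C_{R0}(1−X) = 3.44×0.333 = 1.146 kmol/m³.
A CSTR operates uniformly at the exit composition, giving r_S = 0.3986 and r_T = 0.7374 (each k·C_R^n at C_R = 1.146).
Fraction of consumed R going to S: r_S/(r_S+r_T) = 0.3509.
C_S = 0.3509·C_{R0}·X = 0.3509×3.44×0.667 = 0.805 kmol/m³; Y_S = C_S/C_{R0} = 0.234.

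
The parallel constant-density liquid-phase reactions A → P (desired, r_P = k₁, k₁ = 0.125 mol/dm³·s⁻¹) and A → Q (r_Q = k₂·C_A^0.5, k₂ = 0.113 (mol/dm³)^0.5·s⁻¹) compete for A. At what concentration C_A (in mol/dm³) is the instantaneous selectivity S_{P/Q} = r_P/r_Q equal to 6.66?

S_{P/Q} = (k₁/k₂)·C_A^-0.5 ⇒ C_A = (S·k₂/k₁)^(-2).
= (6.66×0.113/0.125)^(-2) = (6.021)^(-2) = 0.0276 mol/dm³.

0.0276 mol/dm³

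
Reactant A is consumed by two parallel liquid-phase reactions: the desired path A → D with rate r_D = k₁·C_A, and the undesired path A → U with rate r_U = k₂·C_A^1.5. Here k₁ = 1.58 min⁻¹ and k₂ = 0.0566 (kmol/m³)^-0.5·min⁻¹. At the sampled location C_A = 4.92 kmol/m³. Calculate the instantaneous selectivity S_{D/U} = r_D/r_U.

S_{D/U} = r_D/r_U = (k₁·C_A)/(k₂·C_A^1.5) = (k₁/k₂)·C_A^-0.5.
= (1.58×4.920) / (0.0566×4.920^1.5) = 7.774/0.6177 = 12.6.
The undesired path is higher order in A, so low C_A (CSTR or dilute feed) favours D.

12.6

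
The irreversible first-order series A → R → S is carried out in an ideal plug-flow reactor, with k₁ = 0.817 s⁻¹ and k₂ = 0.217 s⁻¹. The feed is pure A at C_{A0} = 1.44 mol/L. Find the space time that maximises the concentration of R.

2.21 s

The intermediate peaks when r₁ = r₂, i.e. k₁e^(−k₁τ) = k₂e^(−k₂τ), giving τ_opt = ln(k₂/k₁)/(k₂−k₁).
= ln(0.217/0.817)/(0.217−0.817) = ln(0.2656)/-0.6000 = -1.326/-0.6000 = 2.21 s.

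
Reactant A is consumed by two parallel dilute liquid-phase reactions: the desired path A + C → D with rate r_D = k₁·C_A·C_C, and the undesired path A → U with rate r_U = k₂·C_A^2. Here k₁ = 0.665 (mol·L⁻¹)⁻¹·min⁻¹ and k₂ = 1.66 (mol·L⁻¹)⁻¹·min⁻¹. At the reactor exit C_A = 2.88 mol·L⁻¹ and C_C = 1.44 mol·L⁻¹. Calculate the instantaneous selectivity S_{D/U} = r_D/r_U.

S_{D/U} = r_D/r_U = (k₁·C_A·C_C)/(k₂·C_A^2) = (k₁/k₂)·C_A⁻¹·C_C.
= (0.665×2.880×1.440) / (1.66×2.880^2) = 2.758/13.77 = 0.200.
The undesired path is higher order in A, so low C_A (CSTR or dilute feed) favours D.

0.200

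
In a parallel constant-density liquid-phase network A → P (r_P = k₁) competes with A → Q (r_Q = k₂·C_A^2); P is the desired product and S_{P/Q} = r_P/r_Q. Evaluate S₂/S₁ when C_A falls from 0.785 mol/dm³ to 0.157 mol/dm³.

25.0

S_{P/Q} = (k₁/k₂)·C_A^-2, so S₂/S₁ = (C_{A,2}/C_{A,1})^-2.
= (0.157/0.785)^(-2) = (0.2000)^(-2) = 25.0.
Selectivity toward P rises as C_A falls — low-concentration operation is favoured.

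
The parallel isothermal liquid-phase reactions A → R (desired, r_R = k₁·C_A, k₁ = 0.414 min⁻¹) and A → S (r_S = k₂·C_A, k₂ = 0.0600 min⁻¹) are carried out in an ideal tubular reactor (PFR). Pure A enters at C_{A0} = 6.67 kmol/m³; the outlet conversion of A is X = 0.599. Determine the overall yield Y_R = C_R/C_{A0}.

0.523

C_A = C_{A0}(1−X) = 2.675 kmol/m³.
Both paths are first order in A, so the instantaneous fraction to R is constant: dC_R/d(−C_A) = k₁/(k₁+k₂) = 0.8734.
C_R = 0.8734·(C_{A0}−C_A) = 0.8734×3.995 = 3.49 kmol/m³.
Y_R = C_R/C_{A0} = 3.490/6.67 = 0.523.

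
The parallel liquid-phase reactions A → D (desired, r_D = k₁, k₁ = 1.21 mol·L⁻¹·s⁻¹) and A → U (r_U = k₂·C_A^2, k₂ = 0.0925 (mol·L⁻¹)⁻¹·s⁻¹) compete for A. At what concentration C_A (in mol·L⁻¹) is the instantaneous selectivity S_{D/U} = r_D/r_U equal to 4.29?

S_{D/U} = (k₁/k₂)·C_A^-2 ⇒ C_A = (S·k₂/k₁)^(-0.5).
= (4.29×0.0925/1.21)^(-0.5) = (0.3280)^(-0.5) = 1.75 mol·L⁻¹.

1.75 mol·L⁻¹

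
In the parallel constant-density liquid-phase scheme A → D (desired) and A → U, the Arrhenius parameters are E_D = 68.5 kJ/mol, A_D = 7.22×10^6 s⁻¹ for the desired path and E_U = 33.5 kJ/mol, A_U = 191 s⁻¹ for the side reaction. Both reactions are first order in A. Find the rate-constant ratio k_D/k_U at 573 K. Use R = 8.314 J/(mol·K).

24.4

k_D/k_U = (A_D/A_U)·exp[−(E_D−E_U)/(RT)] = (A_D/A_U)·exp[(E_U−E_D)/(RT)].
(E_U−E_D)/(RT) = (33.5−68.5)×10³/(8.314×573) = -35000/4764 = -7.347.
k_D/k_U = (7.22×10^6/191)·exp(-7.347) = 37801 × 6.446×10^-4 = 24.4.
Since E_D > E_U, raising the temperature improves selectivity toward D.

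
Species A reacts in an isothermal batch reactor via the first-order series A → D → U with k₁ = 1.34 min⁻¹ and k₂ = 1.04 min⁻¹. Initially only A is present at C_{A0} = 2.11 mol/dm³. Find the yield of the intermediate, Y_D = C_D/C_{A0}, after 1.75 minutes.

0.296

Solving the coupled first-order balances gives C_D(t) = [k₁/(k₂−k₁)]·C_{A0}·(e^(−k₁t) − e^(−k₂t)).
e^(−k₁t) = e^(−1.34×1.75) = e^(−2.345) = 0.09585; e^(−k₂t) = e^(−1.820) = 0.1620.
C_D = 1.34×2.11/(1.04−1.34) × (0.09585−0.1620) = (-9.425)×(-0.06618) = 0.6237 mol/dm³.
Y_D = C_D/C_{A0} = 0.6237/2.11 = 0.296.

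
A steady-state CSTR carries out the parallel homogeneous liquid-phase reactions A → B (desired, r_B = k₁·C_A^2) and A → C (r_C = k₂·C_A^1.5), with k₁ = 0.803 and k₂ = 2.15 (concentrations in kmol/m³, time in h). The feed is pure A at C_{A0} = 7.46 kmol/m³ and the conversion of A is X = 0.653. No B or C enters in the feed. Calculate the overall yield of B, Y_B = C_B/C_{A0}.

0.245

Exit C_A = C_{A0}(1−X) = 7.46×0.347 = 2.589 kmol/m³.
Rates in a CSTR are evaluated at the outlet concentration: r_B = 0.803×2.589^2 = 5.381, r_C = 2.15×2.589^1.5 = 8.954.
Fraction of consumed A going to B: r_B/(r_B+r_C) = 0.3754.
C_B = 0.3754·C_{A0}·X = 0.3754×7.46×0.653 = 1.83 kmol/m³; Y_B = C_B/C_{A0} = 0.245.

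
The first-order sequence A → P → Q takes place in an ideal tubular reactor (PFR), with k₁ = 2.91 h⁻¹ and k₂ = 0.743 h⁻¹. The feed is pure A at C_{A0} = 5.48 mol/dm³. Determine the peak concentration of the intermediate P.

For a first-order series the maximum intermediate yield is C_{P,max}/C_{A0} = (k₁/k₂)^[k₂/(k₂−k₁)].
= (2.91/0.743)^(0.743/(0.743−2.91)) = (3.917)^(-0.3429) = 0.6262.
C_{P,max} = 0.6262×5.48 = 3.43 mol/dm³.

3.43 mol/dm³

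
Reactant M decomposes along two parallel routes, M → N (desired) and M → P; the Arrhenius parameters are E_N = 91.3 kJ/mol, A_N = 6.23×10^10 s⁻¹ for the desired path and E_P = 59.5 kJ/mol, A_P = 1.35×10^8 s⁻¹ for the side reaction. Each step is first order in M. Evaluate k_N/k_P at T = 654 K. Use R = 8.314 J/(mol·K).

k_N/k_P = (A_N/A_P)·exp[−(E_N−E_P)/(RT)] = (A_N/A_P)·exp[(E_P−E_N)/(RT)].
(E_P−E_N)/(RT) = (59.5−91.3)×10³/(8.314×654) = -31800/5437 = -5.848.
k_N/k_P = (6.23×10^10/1.35×10^8)·exp(-5.848) = 461.5 × 0.002884 = 1.33.

1.33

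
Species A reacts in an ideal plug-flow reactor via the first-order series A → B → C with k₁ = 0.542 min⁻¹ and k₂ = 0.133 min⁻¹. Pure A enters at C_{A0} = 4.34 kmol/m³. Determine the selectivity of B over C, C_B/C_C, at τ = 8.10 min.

The intermediate concentration in a first-order A→B→C sequence is C_B = k₁C_{A0}(e^(−k₁τ) − e^(−k₂τ))/(k₂−k₁).
e^(−k₁τ) = e^(−0.542×8.10) = e^(−4.390) = 0.01240; e^(−k₂τ) = e^(−1.077) = 0.3405.
C_B = 0.542×4.34/(0.133−0.542) × (0.01240−0.3405) = (-5.751)×(-0.3281) = 1.887 kmol/m³.
C_A = C_{A0}e^(−k₁τ) = 0.05381 kmol/m³, so C_C = C_{A0}−C_A−C_B = 2.399 kmol/m³; C_B/C_C = 0.787.

0.787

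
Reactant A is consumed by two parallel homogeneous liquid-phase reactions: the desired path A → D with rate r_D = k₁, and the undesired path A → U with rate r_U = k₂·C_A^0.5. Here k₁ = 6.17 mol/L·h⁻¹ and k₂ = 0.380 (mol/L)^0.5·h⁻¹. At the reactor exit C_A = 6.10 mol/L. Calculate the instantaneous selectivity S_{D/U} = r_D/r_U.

S_{D/U} = r_D/r_U = (k₁)/(k₂·C_A^0.5) = (k₁/k₂)·C_A^-0.5.
= (6.17) / (0.380×6.100^0.5) = 6.170/0.9385 = 6.57.
The undesired path is higher order in A, so low C_A (CSTR or dilute feed) favours D.

6.57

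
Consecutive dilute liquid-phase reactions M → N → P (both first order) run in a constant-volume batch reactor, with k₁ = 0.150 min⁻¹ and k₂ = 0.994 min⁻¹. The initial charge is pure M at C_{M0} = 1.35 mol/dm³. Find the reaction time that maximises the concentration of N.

2.24 min

The intermediate peaks when r₁ = r₂, i.e. k₁e^(−k₁t) = k₂e^(−k₂t), giving t_opt = ln(k₂/k₁)/(k₂−k₁).
= ln(0.994/0.150)/(0.994−0.150) = ln(6.627)/0.8440 = 1.891/0.8440 = 2.24 min.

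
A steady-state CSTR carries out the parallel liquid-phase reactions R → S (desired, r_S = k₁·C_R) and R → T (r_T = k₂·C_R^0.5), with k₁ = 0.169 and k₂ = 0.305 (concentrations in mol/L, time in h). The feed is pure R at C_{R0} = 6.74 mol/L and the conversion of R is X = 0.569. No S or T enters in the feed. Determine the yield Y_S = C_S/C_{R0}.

Exit C_R = C_{R0}(1−X) = 6.74×0.431 = 2.905 mol/L.
A CSTR operates uniformly at the exit composition, giving r_S = 0.4909 and r_T = 0.5198 (each k·C_R^n at C_R = 2.905).
Fraction of consumed R going to S: r_S/(r_S+r_T) = 0.4857.
C_S = 0.4857·C_{R0}·X = 0.4857×6.74×0.569 = 1.86 mol/L; Y_S = C_S/C_{R0} = 0.276.

0.276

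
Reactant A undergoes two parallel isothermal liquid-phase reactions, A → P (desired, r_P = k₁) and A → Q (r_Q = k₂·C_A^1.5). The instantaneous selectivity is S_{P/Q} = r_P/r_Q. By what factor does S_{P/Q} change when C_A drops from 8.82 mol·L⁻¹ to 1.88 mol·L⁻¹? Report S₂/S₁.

10.2

S_{P/Q} = (k₁/k₂)·C_A^-1.5, so S₂/S₁ = (C_{A,2}/C_{A,1})^-1.5.
= (1.88/8.82)^(-1.5) = (0.2132)^(-1.5) = 10.2.
Selectivity toward P rises as C_A falls — low-concentration operation is favoured.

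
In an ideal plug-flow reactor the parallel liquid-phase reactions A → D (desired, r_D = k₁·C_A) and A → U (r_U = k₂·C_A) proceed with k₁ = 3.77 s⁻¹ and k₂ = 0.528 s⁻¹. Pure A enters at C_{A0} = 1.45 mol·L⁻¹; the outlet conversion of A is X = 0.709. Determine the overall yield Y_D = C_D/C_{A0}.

C_A = C_{A0}(1−X) = 0.4220 mol·L⁻¹.
Both paths are first order in A, so the instantaneous fraction to D is constant: dC_D/d(−C_A) = k₁/(k₁+k₂) = 0.8772.
C_D = 0.8772·(C_{A0}−C_A) = 0.8772×1.028 = 0.902 mol·L⁻¹.
Y_D = C_D/C_{A0} = 0.9018/1.45 = 0.622.

0.622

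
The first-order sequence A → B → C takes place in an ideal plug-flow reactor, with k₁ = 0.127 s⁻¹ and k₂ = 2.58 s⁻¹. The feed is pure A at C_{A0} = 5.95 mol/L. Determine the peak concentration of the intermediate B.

For a first-order series the maximum intermediate yield is C_{B,max}/C_{A0} = (k₁/k₂)^[k₂/(k₂−k₁)].
= (0.127/2.58)^(2.58/(2.58−0.127)) = (0.04922)^(1.052) = 0.04212.
C_{B,max} = 0.04212×5.95 = 0.251 mol/L.

0.251 mol/L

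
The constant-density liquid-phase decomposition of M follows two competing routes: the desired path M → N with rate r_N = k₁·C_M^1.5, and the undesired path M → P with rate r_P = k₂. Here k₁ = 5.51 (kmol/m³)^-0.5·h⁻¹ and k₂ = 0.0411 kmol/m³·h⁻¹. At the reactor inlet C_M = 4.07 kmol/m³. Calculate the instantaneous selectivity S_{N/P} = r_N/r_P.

S_{N/P} = r_N/r_P = (k₁·C_M^1.5)/(k₂) = (k₁/k₂)·C_M^1.5.
= (5.51×4.070^1.5) / (0.0411) = 45.24/0.04110 = 1101.

1101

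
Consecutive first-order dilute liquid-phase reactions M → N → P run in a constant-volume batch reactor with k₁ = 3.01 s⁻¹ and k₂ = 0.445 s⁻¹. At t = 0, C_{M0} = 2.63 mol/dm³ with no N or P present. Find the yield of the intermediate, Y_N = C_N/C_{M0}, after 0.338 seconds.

0.585

For first-order series with pure M initially, C_N(t) = k₁C_{M0}/(k₂−k₁)·(e^(−k₁t) − e^(−k₂t)).
e^(−k₁t) = e^(−3.01×0.338) = e^(−1.017) = 0.3615; e^(−k₂t) = e^(−0.1504) = 0.8604.
C_N = 3.01×2.63/(0.445−3.01) × (0.3615−0.8604) = (-3.086)×(-0.4988) = 1.539 mol/dm³.
Y_N = C_N/C_{M0} = 1.539/2.63 = 0.585.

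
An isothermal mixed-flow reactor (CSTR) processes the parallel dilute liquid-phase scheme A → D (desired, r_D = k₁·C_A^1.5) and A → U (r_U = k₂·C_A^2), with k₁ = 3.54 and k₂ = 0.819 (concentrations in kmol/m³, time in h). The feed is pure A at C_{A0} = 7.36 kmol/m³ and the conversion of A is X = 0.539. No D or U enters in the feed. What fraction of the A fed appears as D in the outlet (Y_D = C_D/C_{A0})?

Exit C_A = C_{A0}(1−X) = 7.36×0.461 = 3.393 kmol/m³.
A CSTR operates uniformly at the exit composition, giving r_D = 22.12 and r_U = 9.428 (each k·C_A^n at C_A = 3.393).
Fraction of consumed A going to D: r_D/(r_D+r_U) = 0.7012.
C_D = 0.7012·C_{A0}·X = 0.7012×7.36×0.539 = 2.78 kmol/m³; Y_D = C_D/C_{A0} = 0.378.

0.378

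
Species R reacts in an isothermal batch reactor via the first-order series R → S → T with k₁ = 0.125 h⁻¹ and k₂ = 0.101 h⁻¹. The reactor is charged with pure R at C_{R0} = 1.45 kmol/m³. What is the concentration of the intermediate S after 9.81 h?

For first-order series with pure R initially, C_S(t) = k₁C_{R0}/(k₂−k₁)·(e^(−k₁t) − e^(−k₂t)).
e^(−k₁t) = e^(−0.125×9.81) = e^(−1.226) = 0.2934; e^(−k₂t) = e^(−0.9908) = 0.3713.
C_S = 0.125×1.45/(0.101−0.125) × (0.2934−0.3713) = (-7.552)×(-0.07789) = 0.5882 kmol/m³.

0.588 kmol/m³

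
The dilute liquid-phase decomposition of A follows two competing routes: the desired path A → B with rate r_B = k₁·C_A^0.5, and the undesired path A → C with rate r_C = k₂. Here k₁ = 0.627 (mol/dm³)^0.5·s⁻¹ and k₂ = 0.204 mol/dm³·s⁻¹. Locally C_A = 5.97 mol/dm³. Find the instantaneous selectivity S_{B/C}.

S_{B/C} = r_B/r_C = (k₁·C_A^0.5)/(k₂) = (k₁/k₂)·C_A^0.5.
= (0.627×5.970^0.5) / (0.204) = 1.532/0.2040 = 7.51.

7.51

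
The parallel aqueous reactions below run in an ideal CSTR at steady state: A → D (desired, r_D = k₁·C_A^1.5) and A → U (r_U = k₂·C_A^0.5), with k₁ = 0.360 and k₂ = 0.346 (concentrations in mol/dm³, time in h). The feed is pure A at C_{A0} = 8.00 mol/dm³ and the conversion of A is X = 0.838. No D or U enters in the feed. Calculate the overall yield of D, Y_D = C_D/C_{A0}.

0.481

Exit C_A = C_{A0}(1−X) = 8.00×0.162 = 1.296 mol/dm³.
Rates in a CSTR are evaluated at the outlet concentration: r_D = 0.360×1.296^1.5 = 0.5311, r_U = 0.346×1.296^0.5 = 0.3939.
Fraction of consumed A going to D: r_D/(r_D+r_U) = 0.5742.
C_D = 0.5742·C_{A0}·X = 0.5742×8.00×0.838 = 3.85 mol/dm³; Y_D = C_D/C_{A0} = 0.481.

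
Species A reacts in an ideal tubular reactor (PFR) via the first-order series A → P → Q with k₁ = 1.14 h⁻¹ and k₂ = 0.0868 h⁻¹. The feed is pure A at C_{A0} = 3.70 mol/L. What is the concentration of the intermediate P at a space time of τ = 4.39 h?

2.71 mol/L

Solving the coupled first-order balances gives C_P(τ) = [k₁/(k₂−k₁)]·C_{A0}·(e^(−k₁τ) − e^(−k₂τ)).
e^(−k₁τ) = e^(−1.14×4.39) = e^(−5.005) = 0.006707; e^(−k₂τ) = e^(−0.3811) = 0.6831.
C_P = 1.14×3.70/(0.0868−1.14) × (0.006707−0.6831) = (-4.005)×(-0.6764) = 2.709 mol/L.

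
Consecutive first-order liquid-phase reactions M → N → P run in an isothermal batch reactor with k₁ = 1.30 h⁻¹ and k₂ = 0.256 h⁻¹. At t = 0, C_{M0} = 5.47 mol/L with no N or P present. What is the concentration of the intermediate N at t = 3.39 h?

For first-order series with pure M initially, C_N(t) = k₁C_{M0}/(k₂−k₁)·(e^(−k₁t) − e^(−k₂t)).
e^(−k₁t) = e^(−1.30×3.39) = e^(−4.407) = 0.01219; e^(−k₂t) = e^(−0.8678) = 0.4199.
C_N = 1.30×5.47/(0.256−1.30) × (0.01219−0.4199) = (-6.811)×(-0.4077) = 2.777 mol/L.

2.78 mol/L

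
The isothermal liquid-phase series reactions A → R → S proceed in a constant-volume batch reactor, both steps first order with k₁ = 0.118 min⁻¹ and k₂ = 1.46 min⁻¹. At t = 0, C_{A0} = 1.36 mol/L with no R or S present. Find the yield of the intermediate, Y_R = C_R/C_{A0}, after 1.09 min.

For first-order series with pure A initially, C_R(t) = k₁C_{A0}/(k₂−k₁)·(e^(−k₁t) − e^(−k₂t)).
e^(−k₁t) = e^(−0.118×1.09) = e^(−0.1286) = 0.8793; e^(−k₂t) = e^(−1.591) = 0.2036.
C_R = 0.118×1.36/(1.46−0.118) × (0.8793−0.2036) = 0.1196×0.6757 = 0.08080 mol/L.
Y_R = C_R/C_{A0} = 0.08080/1.36 = 0.0594.

0.0594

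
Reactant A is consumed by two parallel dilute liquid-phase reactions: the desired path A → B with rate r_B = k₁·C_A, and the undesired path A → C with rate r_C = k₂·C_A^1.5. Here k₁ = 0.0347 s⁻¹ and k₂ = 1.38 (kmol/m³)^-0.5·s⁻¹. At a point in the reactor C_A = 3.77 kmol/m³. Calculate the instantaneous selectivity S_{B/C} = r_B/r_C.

S_{B/C} = r_B/r_C = (k₁·C_A)/(k₂·C_A^1.5) = (k₁/k₂)·C_A^-0.5.
= (0.0347×3.770) / (1.38×3.770^1.5) = 0.1308/10.10 = 0.0130.

0.0130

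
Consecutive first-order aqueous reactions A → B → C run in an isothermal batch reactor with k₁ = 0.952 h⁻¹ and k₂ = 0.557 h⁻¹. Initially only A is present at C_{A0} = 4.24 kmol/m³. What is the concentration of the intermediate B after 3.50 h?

1.09 kmol/m³

The intermediate concentration in a first-order A→B→C sequence is C_B = k₁C_{A0}(e^(−k₁t) − e^(−k₂t))/(k₂−k₁).
e^(−k₁t) = e^(−0.952×3.50) = e^(−3.332) = 0.03572; e^(−k₂t) = e^(−1.950) = 0.1423.
C_B = 0.952×4.24/(0.557−0.952) × (0.03572−0.1423) = (-10.22)×(-0.1066) = 1.090 kmol/m³.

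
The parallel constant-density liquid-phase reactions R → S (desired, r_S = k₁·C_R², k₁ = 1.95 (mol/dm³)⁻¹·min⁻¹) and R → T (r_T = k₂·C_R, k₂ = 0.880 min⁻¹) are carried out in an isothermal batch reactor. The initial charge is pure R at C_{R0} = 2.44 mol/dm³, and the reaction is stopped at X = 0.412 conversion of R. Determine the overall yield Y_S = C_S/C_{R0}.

0.333

C_R = C_{R0}(1−X) = 1.435 mol/dm³.
Along a PFR/batch, dC_T/dC_R = −r_T/(r_S+r_T) = −k₂/(k₂+k₁·C_R).
Integrating from C_{R0} to C_R: C_T = (0.880/1.95)·ln[(0.880+1.95·2.44)/(0.880+1.95·1.43)] = 0.4513·ln(5.638/3.678) = 0.1928 mol/dm³.
Then C_S = (C_{R0}−C_R) − C_T = 1.005 − 0.1928 = 0.8125 mol/dm³.
Y_S = C_S/C_{R0} = 0.8125/2.44 = 0.333.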